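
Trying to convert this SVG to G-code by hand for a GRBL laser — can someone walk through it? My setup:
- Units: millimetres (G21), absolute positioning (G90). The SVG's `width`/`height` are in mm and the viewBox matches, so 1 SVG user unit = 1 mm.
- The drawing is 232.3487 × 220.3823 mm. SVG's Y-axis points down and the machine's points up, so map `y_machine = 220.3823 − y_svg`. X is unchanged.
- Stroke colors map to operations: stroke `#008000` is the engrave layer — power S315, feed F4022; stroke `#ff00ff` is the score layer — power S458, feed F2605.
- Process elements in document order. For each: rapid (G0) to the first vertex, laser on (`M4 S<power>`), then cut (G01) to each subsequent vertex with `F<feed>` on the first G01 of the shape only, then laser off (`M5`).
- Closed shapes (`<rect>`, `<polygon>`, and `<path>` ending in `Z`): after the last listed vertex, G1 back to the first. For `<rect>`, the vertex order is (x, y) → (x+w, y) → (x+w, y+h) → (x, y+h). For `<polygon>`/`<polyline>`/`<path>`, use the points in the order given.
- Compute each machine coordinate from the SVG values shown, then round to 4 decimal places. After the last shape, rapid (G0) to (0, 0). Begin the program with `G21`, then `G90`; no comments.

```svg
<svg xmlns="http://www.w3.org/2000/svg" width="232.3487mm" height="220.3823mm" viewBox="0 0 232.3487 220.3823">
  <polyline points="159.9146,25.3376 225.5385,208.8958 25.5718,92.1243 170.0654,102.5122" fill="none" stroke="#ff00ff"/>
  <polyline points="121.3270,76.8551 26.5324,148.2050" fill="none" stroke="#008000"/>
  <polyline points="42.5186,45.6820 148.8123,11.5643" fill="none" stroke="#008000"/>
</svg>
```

Since the viewBox matches the mm dimensions, user units are millimetres directly. The only transform is the Y-flip y_m = 220.3823 − y_svg.

Shape 1 is a open polyline drawn with `<polyline>`. Its stroke #ff00ff means score at S458, F2605. After flipping Y the toolpath is (159.9146,195.0447) → (225.5385,11.4865) → (25.5718,128.2580) → (170.0654,117.8701).

Shape 2 is a line segment drawn with `<polyline>`. Its stroke #008000 means engrave at S315, F4022. After flipping Y the toolpath is (121.3270,143.5272) → (26.5324,72.1773).

Shape 3 is a line segment drawn with `<polyline>`. Its stroke #008000 means engrave at S315, F4022. After flipping Y the toolpath is (42.5186,174.7003) → (148.8123,208.8180).

G21
G90
G0 X159.9146 Y195.0447
M4 S458
G01 X225.5385 Y11.4865 F2605
G01 X25.5718 Y128.2580
G01 X170.0654 Y117.8701
M5
G0 X121.3270 Y143.5272
M4 S315
G01 X26.5324 Y72.1773 F4022
M5
G0 X42.5186 Y174.7003
M4 S315
G01 X148.8123 Y208.8180 F4022
M5
G0 X0.0000 Y0.0000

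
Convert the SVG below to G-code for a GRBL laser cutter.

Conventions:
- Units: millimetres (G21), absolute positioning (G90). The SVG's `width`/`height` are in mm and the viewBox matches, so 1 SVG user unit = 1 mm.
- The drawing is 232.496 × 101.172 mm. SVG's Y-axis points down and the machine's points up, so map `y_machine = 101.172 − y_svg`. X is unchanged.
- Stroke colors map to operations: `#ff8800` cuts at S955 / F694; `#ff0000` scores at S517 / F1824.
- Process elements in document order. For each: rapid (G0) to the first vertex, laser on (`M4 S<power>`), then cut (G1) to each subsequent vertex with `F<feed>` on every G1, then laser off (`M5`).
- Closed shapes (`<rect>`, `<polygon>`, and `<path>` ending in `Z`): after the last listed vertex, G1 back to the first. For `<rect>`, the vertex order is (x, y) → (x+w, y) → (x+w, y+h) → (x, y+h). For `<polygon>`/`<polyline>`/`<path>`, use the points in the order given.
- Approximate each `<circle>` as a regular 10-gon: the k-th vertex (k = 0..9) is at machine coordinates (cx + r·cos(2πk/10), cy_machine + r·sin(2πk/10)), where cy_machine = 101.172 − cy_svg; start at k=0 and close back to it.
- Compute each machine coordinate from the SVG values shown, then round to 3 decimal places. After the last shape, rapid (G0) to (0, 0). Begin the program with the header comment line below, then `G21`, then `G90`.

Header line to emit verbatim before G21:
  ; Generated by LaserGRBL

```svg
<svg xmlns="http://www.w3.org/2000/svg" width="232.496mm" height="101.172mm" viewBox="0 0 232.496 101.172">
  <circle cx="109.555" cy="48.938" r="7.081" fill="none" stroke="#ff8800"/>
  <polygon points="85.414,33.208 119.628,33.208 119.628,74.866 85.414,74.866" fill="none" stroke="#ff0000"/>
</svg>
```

1 u = 1 mm; y_m = 101.172 − y.

[1] `<circle>` circle, #ff8800→cut S955 F694: (116.636,52.234) → (115.284,56.396) → (111.743,58.968) → (107.367,58.968) → (103.826,56.396) → (102.474,52.234) → (103.826,48.072) → (107.367,45.500) → (111.743,45.500) → (115.284,48.072) → (116.636,52.234) (closed)

[2] `<polygon>` rectangle, #ff0000→score S517 F1824: (85.414,67.964) → (119.628,67.964) → (119.628,26.306) → (85.414,26.306) → (85.414,67.964) (closed)

; Generated by LaserGRBL
G21
G90
G0 X116.636 Y52.234
M4 S955
G1 X115.284 Y56.396 F694
G1 X111.743 Y58.968 F694
G1 X107.367 Y58.968 F694
G1 X103.826 Y56.396 F694
G1 X102.474 Y52.234 F694
G1 X103.826 Y48.072 F694
G1 X107.367 Y45.500 F694
G1 X111.743 Y45.500 F694
G1 X115.284 Y48.072 F694
G1 X116.636 Y52.234 F694
M5
G0 X85.414 Y67.964
M4 S517
G1 X119.628 Y67.964 F1824
G1 X119.628 Y26.306 F1824
G1 X85.414 Y26.306 F1824
G1 X85.414 Y67.964 F1824
M5
G0 X0.000 Y0.000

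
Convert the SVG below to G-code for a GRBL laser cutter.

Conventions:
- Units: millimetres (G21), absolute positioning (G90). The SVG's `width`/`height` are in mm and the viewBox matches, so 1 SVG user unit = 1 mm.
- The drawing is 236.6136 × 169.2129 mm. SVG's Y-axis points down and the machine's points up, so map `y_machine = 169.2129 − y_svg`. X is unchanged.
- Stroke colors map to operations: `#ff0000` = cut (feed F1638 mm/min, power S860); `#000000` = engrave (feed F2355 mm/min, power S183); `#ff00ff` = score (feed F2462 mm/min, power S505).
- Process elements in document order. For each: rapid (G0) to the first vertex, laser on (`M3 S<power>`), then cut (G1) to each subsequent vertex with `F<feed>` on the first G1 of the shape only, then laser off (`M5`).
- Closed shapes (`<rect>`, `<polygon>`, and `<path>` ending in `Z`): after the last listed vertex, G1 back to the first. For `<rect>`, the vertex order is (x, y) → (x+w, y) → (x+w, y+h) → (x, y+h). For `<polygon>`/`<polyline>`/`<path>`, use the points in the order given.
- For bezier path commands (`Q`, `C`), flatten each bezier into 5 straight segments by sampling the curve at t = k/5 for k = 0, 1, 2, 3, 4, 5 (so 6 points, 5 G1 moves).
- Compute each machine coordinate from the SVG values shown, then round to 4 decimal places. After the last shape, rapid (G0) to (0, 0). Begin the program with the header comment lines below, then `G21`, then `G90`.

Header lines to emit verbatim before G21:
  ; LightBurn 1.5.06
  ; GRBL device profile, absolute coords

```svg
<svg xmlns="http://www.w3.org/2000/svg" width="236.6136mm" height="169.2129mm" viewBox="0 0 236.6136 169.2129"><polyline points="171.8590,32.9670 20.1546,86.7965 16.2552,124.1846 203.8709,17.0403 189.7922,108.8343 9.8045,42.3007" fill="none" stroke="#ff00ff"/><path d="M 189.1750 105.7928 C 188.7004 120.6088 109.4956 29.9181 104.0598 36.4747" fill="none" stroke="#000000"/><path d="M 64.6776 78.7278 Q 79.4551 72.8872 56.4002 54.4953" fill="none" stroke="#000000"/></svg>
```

viewBox `0 0 236.6136 169.2129` with mm width/height → 1 unit = 1 mm. Flip: y_m = 169.2129 − y_svg.

**Shape 1** — `<polyline>` open polyline, stroke `#ff00ff` → score (S505, F2462). Machine vertices: (171.8590,136.2459) → (20.1546,82.4164) → (16.2552,45.0283) → (203.8709,152.1726) → (189.7922,60.3786) → (9.8045,126.9122). Open path.

**Shape 2** — `<path>` cubic bezier, stroke `#000000` → engrave (S183, F2355). Control points (SVG): P0=(189.1750,105.7928), P1=(188.7004,120.6088), P2=(109.4956,29.9181), P3=(104.0598,36.4747); sampled at t=k/5. Machine vertices: (189.1750,63.4201) → (180.6626,65.5693) → (160.5749,83.3079) → (136.2319,106.9037) → (114.9536,126.6245) → (104.0598,132.7382). Open path.

**Shape 3** — `<path>` quadratic bezier, stroke `#000000` → engrave (S183, F2355). Control points (SVG): P0=(64.6776,78.7278), P1=(79.4551,72.8872), P2=(56.4002,54.4953); sampled at t=k/5. Machine vertices: (64.6776,90.4851) → (69.0753,93.3234) → (70.4464,97.1658) → (68.7909,102.0123) → (64.1089,107.8629) → (56.4002,114.7176). Open path.

; LightBurn 1.5.06
; GRBL device profile, absolute coords
G21
G90
G0 X171.8590 Y136.2459
M3 S505
G1 X20.1546 Y82.4164 F2462
G1 X16.2552 Y45.0283
G1 X203.8709 Y152.1726
G1 X189.7922 Y60.3786
G1 X9.8045 Y126.9122
M5
G0 X189.1750 Y63.4201
M3 S183
G1 X180.6626 Y65.5693 F2355
G1 X160.5749 Y83.3079
G1 X136.2319 Y106.9037
G1 X114.9536 Y126.6245
G1 X104.0598 Y132.7382
M5
G0 X64.6776 Y90.4851
M3 S183
G1 X69.0753 Y93.3234 F2355
G1 X70.4464 Y97.1658
G1 X68.7909 Y102.0123
G1 X64.1089 Y107.8629
G1 X56.4002 Y114.7176
M5
G0 X0.0000 Y0.0000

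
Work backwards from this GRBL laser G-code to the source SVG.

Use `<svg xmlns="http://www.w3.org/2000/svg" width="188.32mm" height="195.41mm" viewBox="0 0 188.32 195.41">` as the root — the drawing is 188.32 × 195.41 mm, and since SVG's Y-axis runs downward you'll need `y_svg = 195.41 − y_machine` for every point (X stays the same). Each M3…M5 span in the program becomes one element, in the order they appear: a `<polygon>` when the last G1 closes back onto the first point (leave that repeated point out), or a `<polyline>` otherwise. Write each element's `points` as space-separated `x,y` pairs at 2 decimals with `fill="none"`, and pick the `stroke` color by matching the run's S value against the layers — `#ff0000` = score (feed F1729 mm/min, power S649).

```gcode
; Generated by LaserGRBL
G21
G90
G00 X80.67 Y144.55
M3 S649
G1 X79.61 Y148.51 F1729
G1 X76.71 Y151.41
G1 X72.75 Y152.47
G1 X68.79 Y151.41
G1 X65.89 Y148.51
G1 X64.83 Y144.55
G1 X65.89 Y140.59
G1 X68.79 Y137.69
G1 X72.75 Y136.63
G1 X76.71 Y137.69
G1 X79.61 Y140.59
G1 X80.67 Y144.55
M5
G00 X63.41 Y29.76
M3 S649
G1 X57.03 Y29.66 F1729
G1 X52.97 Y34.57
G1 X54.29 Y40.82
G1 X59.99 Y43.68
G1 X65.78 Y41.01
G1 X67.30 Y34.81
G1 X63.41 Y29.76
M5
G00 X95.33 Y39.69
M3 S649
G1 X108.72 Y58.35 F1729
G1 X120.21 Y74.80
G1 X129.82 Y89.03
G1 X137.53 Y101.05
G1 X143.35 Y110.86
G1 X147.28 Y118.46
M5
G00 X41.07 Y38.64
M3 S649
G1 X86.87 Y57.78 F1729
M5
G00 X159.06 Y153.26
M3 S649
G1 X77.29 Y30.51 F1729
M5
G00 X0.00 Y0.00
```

Each laser-on run becomes one SVG element. Flip Y back into SVG space with y_svg = 195.41 − y_machine. Every run uses S649, so all elements get stroke `#ff0000` (score).

Run 1: The run returns to its start, so emit a `<polygon>` with points (Y-flipped): 80.67,50.86 79.61,46.90 76.71,44.00 72.75,42.94 68.79,44.00 65.89,46.90 64.83,50.86 65.89,54.82 68.79,57.72 72.75,58.78 76.71,57.72 79.61,54.82.

Run 2: The run returns to its start, so emit a `<polygon>` with points (Y-flipped): 63.41,165.65 57.03,165.75 52.97,160.84 54.29,154.59 59.99,151.73 65.78,154.40 67.30,160.60.

Run 3: The run is open, so emit a `<polyline>` with points (Y-flipped): 95.33,155.72 108.72,137.06 120.21,120.61 129.82,106.38 137.53,94.36 143.35,84.55 147.28,76.95.

Run 4: The run is open, so emit a `<polyline>` with points (Y-flipped): 41.07,156.77 86.87,137.63.

Run 5: The run is open, so emit a `<polyline>` with points (Y-flipped): 159.06,42.15 77.29,164.90.

<svg xmlns="http://www.w3.org/2000/svg" width="188.32mm" height="195.41mm" viewBox="0 0 188.32 195.41">
  <polygon points="80.67,50.86 79.61,46.90 76.71,44.00 72.75,42.94 68.79,44.00 65.89,46.90 64.83,50.86 65.89,54.82 68.79,57.72 72.75,58.78 76.71,57.72 79.61,54.82" fill="none" stroke="#ff0000"/>
  <polygon points="63.41,165.65 57.03,165.75 52.97,160.84 54.29,154.59 59.99,151.73 65.78,154.40 67.30,160.60" fill="none" stroke="#ff0000"/>
  <polyline points="95.33,155.72 108.72,137.06 120.21,120.61 129.82,106.38 137.53,94.36 143.35,84.55 147.28,76.95" fill="none" stroke="#ff0000"/>
  <polyline points="41.07,156.77 86.87,137.63" fill="none" stroke="#ff0000"/>
  <polyline points="159.06,42.15 77.29,164.90" fill="none" stroke="#ff0000"/>
</svg>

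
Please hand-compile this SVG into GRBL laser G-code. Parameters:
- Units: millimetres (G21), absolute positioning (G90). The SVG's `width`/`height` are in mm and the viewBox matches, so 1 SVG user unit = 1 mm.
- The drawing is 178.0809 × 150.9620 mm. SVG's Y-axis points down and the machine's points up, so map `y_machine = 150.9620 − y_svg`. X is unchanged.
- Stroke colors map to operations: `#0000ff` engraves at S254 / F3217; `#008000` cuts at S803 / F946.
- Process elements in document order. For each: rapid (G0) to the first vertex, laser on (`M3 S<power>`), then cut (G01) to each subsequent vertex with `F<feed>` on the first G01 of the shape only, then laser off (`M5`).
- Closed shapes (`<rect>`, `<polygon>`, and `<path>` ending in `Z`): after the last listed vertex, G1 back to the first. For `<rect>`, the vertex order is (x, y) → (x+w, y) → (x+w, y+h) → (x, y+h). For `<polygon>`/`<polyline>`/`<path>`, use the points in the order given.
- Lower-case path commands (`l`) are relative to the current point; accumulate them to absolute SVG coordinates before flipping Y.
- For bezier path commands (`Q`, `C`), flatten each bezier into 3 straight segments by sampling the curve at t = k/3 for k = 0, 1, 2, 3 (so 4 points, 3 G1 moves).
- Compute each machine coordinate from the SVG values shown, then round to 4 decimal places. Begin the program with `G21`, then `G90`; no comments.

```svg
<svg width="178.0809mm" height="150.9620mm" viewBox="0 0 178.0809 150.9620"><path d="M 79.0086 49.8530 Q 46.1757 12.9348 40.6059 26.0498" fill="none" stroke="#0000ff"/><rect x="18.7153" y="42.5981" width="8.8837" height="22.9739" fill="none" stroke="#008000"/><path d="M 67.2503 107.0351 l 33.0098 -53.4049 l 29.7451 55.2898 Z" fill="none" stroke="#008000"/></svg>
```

G21
G90
G0 X79.0086 Y101.1090
M3 S254
G01 X60.1492 Y120.1619 F3217
G01 X47.3483 Y128.0963
G01 X40.6059 Y124.9122
M5
G0 X18.7153 Y108.3639
M3 S803
G01 X27.5990 Y108.3639 F946
G01 X27.5990 Y85.3900
G01 X18.7153 Y85.3900
G01 X18.7153 Y108.3639
M5
G0 X67.2503 Y43.9269
M3 S803
G01 X100.2601 Y97.3318 F946
G01 X130.0052 Y42.0420
G01 X67.2503 Y43.9269
M5

viewBox `0 0 178.0809 150.9620` with mm width/height → 1 unit = 1 mm. Flip: y_m = 150.9620 − y_svg.

**Shape 1** — `<path>` quadratic bezier, stroke `#0000ff` → engrave (S254, F3217). Control points (SVG): P0=(79.0086,49.8530), P1=(46.1757,12.9348), P2=(40.6059,26.0498); sampled at t=k/3. Machine vertices: (79.0086,101.1090) → (60.1492,120.1619) → (47.3483,128.0963) → (40.6059,124.9122). Open path.

**Shape 2** — `<rect>` rectangle, stroke `#008000` → cut (S803, F946). Machine vertices: (18.7153,108.3639) → (27.5990,108.3639) → (27.5990,85.3900) → (18.7153,85.3900) → (18.7153,108.3639). Closed: final G1 returns to the first vertex.

**Shape 3** — `<path>` regular polygon, stroke `#008000` → cut (S803, F946). Machine vertices: (67.2503,43.9269) → (100.2601,97.3318) → (130.0052,42.0420) → (67.2503,43.9269). Closed: final G1 returns to the first vertex.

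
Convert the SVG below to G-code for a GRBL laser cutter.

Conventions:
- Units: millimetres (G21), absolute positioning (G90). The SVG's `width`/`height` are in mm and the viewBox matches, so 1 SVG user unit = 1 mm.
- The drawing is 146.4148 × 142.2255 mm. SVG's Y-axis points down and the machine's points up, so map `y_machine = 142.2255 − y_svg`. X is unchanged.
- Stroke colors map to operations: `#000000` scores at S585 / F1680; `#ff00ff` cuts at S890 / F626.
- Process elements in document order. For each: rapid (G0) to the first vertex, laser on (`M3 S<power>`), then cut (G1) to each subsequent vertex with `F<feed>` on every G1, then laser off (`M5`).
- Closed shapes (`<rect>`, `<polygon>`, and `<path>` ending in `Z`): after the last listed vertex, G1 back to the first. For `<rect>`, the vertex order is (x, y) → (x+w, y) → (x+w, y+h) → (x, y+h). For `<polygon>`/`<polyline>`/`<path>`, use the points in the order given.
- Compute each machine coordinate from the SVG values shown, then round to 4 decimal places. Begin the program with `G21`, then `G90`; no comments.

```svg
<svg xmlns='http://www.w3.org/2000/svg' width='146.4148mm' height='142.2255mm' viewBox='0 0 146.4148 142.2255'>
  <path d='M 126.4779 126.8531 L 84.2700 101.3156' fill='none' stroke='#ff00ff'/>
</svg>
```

viewBox `0 0 146.4148 142.2255` with mm width/height → 1 unit = 1 mm. Flip: y_m = 142.2255 − y_svg.

**Shape 1** — `<path>` line segment, stroke `#ff00ff` → cut (S890, F626). Machine vertices: (126.4779,15.3724) → (84.2700,40.9099). Open path.

G21
G90
G0 X126.4779 Y15.3724
M3 S890
G1 X84.2700 Y40.9099 F626
M5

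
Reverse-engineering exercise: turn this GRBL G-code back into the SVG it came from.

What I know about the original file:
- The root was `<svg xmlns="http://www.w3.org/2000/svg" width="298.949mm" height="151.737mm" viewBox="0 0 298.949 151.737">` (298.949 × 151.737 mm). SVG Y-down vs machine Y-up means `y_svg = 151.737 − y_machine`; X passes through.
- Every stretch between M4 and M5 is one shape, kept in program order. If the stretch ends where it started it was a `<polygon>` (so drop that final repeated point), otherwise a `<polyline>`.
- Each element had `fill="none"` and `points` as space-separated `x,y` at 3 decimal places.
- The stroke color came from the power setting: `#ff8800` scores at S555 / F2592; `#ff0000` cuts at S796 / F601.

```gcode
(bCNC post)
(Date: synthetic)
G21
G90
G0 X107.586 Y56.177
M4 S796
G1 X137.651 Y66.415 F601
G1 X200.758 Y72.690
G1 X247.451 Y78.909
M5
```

<svg xmlns="http://www.w3.org/2000/svg" width="298.949mm" height="151.737mm" viewBox="0 0 298.949 151.737">
  <polyline points="107.586,95.560 137.651,85.322 200.758,79.047 247.451,72.828" fill="none" stroke="#ff0000"/>
</svg>

y_svg = 151.737 − y_m. Every run uses S796, so all elements get stroke `#ff0000` (cut).

[1] open run; points: 107.586,95.560 137.651,85.322 200.758,79.047 247.451,72.828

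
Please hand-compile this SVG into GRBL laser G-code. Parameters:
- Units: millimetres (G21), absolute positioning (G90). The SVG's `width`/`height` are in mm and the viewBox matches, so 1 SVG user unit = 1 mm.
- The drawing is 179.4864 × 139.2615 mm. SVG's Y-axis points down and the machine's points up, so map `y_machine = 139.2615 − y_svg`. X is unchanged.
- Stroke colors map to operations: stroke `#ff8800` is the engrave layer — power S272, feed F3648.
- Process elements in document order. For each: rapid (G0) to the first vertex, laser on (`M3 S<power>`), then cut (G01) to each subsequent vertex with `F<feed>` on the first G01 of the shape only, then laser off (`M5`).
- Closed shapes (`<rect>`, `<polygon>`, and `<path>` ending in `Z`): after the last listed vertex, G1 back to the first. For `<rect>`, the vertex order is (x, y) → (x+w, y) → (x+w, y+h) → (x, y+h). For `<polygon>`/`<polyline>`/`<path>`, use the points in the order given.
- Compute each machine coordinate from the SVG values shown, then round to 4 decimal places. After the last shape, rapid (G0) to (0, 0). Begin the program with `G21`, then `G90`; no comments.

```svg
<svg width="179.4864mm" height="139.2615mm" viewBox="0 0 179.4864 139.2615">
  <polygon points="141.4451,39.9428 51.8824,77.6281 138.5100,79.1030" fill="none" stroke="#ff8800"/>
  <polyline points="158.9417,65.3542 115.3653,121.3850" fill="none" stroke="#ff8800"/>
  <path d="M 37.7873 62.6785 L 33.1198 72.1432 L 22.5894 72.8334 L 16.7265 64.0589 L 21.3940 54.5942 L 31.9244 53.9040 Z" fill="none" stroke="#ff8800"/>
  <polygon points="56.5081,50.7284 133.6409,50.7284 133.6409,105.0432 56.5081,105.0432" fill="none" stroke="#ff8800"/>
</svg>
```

Since the viewBox matches the mm dimensions, user units are millimetres directly. The only transform is the Y-flip y_m = 139.2615 − y_svg.

Shape 1 is a closed polygon drawn with `<polygon>`. Its stroke #ff8800 means engrave at S272, F3648. After flipping Y the toolpath is (141.4451,99.3187) → (51.8824,61.6334) → (138.5100,60.1585) → (141.4451,99.3187), returning to the start.

Shape 2 is a line segment drawn with `<polyline>`. Its stroke #ff8800 means engrave at S272, F3648. After flipping Y the toolpath is (158.9417,73.9073) → (115.3653,17.8765).

Shape 3 is a regular polygon drawn with `<path>`. Its stroke #ff8800 means engrave at S272, F3648. After flipping Y the toolpath is (37.7873,76.5830) → (33.1198,67.1183) → (22.5894,66.4281) → (16.7265,75.2026) → (21.3940,84.6673) → (31.9244,85.3575) → (37.7873,76.5830), returning to the start.

Shape 4 is a rectangle drawn with `<polygon>`. Its stroke #ff8800 means engrave at S272, F3648. After flipping Y the toolpath is (56.5081,88.5331) → (133.6409,88.5331) → (133.6409,34.2183) → (56.5081,34.2183) → (56.5081,88.5331), returning to the start.

G21
G90
G0 X141.4451 Y99.3187
M3 S272
G01 X51.8824 Y61.6334 F3648
G01 X138.5100 Y60.1585
G01 X141.4451 Y99.3187
M5
G0 X158.9417 Y73.9073
M3 S272
G01 X115.3653 Y17.8765 F3648
M5
G0 X37.7873 Y76.5830
M3 S272
G01 X33.1198 Y67.1183 F3648
G01 X22.5894 Y66.4281
G01 X16.7265 Y75.2026
G01 X21.3940 Y84.6673
G01 X31.9244 Y85.3575
G01 X37.7873 Y76.5830
M5
G0 X56.5081 Y88.5331
M3 S272
G01 X133.6409 Y88.5331 F3648
G01 X133.6409 Y34.2183
G01 X56.5081 Y34.2183
G01 X56.5081 Y88.5331
M5
G0 X0.0000 Y0.0000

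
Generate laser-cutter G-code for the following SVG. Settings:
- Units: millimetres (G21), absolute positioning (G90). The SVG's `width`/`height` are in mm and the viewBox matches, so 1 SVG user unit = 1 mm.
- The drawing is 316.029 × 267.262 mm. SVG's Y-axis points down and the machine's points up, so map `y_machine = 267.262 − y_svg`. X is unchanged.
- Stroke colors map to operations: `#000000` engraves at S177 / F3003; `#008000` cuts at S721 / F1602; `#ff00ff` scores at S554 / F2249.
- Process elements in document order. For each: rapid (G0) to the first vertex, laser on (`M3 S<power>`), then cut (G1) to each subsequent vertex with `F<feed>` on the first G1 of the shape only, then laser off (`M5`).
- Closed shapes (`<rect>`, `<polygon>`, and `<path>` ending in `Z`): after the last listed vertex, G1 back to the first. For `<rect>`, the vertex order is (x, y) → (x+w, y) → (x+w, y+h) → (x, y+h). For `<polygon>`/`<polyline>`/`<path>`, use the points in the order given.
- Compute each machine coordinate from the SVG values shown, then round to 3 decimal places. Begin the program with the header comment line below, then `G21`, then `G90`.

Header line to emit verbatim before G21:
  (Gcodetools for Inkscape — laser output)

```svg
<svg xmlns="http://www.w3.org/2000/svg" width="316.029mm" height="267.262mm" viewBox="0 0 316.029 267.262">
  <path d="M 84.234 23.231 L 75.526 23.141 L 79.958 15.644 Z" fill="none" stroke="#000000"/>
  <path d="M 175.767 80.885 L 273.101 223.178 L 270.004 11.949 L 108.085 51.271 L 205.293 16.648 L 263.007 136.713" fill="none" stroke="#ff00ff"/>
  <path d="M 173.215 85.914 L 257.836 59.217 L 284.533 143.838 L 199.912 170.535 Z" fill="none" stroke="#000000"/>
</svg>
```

(Gcodetools for Inkscape — laser output)
G21
G90
G0 X84.234 Y244.031
M3 S177
G1 X75.526 Y244.121 F3003
G1 X79.958 Y251.618
G1 X84.234 Y244.031
M5
G0 X175.767 Y186.377
M3 S554
G1 X273.101 Y44.084 F2249
G1 X270.004 Y255.313
G1 X108.085 Y215.991
G1 X205.293 Y250.614
G1 X263.007 Y130.549
M5
G0 X173.215 Y181.348
M3 S177
G1 X257.836 Y208.045 F3003
G1 X284.533 Y123.424
G1 X199.912 Y96.727
G1 X173.215 Y181.348
M5

1 u = 1 mm; y_m = 267.262 − y.

[1] `<path>` regular polygon, #000000→engrave S177 F3003: (84.234,244.031) → (75.526,244.121) → (79.958,251.618) → (84.234,244.031) (closed)

[2] `<path>` open polyline, #ff00ff→score S554 F2249: (175.767,186.377) → (273.101,44.084) → (270.004,255.313) → (108.085,215.991) → (205.293,250.614) → (263.007,130.549)

[3] `<path>` regular polygon, #000000→engrave S177 F3003: (173.215,181.348) → (257.836,208.045) → (284.533,123.424) → (199.912,96.727) → (173.215,181.348) (closed)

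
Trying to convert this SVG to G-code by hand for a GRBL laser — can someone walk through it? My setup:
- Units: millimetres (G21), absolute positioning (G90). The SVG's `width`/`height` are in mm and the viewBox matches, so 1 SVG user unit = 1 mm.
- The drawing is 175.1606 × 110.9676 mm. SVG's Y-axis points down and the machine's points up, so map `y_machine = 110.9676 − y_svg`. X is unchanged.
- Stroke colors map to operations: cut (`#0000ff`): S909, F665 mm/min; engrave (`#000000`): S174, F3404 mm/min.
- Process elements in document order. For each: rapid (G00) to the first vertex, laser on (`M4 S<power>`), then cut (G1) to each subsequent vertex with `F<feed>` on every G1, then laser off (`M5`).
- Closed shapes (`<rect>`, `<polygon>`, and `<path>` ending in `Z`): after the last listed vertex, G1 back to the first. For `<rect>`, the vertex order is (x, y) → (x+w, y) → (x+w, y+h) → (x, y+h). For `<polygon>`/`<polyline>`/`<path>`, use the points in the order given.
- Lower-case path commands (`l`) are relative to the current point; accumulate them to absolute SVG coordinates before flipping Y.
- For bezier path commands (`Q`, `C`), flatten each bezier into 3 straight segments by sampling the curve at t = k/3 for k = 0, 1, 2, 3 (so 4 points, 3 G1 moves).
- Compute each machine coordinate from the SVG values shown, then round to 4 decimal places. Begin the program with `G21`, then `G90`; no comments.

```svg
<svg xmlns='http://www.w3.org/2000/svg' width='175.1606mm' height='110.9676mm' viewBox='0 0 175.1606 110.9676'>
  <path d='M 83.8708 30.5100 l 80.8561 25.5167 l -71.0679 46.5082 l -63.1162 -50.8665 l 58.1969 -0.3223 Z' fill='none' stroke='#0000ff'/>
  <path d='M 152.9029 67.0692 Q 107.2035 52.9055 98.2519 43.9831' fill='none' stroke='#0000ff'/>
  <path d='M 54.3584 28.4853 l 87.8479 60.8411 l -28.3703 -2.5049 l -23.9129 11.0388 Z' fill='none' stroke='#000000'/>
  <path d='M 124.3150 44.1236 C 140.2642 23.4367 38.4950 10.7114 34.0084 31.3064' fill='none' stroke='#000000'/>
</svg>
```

1 u = 1 mm; y_m = 110.9676 − y.

[1] `<path>` closed polygon, #0000ff→cut S909 F665: (83.8708,80.4576) → (164.7269,54.9409) → (93.6590,8.4327) → (30.5428,59.2992) → (88.7397,59.6215) → (83.8708,80.4576) (closed)

[2] `<path>` quadratic bezier, #0000ff→cut S909 F665: (152.9029,43.8984) → (126.5197,52.7585) → (108.3027,60.4539) → (98.2519,66.9845)

[3] `<path>` closed polygon, #000000→engrave S174 F3404: (54.3584,82.4823) → (142.2063,21.6412) → (113.8360,24.1461) → (89.9231,13.1073) → (54.3584,82.4823) (closed)

[4] `<path>` cubic bezier, #000000→engrave S174 F3404: (124.3150,66.8440) → (108.9877,83.9378) → (62.9595,90.0886) → (34.0084,79.6612)

G21
G90
G00 X83.8708 Y80.4576
M4 S909
G1 X164.7269 Y54.9409 F665
G1 X93.6590 Y8.4327 F665
G1 X30.5428 Y59.2992 F665
G1 X88.7397 Y59.6215 F665
G1 X83.8708 Y80.4576 F665
M5
G00 X152.9029 Y43.8984
M4 S909
G1 X126.5197 Y52.7585 F665
G1 X108.3027 Y60.4539 F665
G1 X98.2519 Y66.9845 F665
M5
G00 X54.3584 Y82.4823
M4 S174
G1 X142.2063 Y21.6412 F3404
G1 X113.8360 Y24.1461 F3404
G1 X89.9231 Y13.1073 F3404
G1 X54.3584 Y82.4823 F3404
M5
G00 X124.3150 Y66.8440
M4 S174
G1 X108.9877 Y83.9378 F3404
G1 X62.9595 Y90.0886 F3404
G1 X34.0084 Y79.6612 F3404
M5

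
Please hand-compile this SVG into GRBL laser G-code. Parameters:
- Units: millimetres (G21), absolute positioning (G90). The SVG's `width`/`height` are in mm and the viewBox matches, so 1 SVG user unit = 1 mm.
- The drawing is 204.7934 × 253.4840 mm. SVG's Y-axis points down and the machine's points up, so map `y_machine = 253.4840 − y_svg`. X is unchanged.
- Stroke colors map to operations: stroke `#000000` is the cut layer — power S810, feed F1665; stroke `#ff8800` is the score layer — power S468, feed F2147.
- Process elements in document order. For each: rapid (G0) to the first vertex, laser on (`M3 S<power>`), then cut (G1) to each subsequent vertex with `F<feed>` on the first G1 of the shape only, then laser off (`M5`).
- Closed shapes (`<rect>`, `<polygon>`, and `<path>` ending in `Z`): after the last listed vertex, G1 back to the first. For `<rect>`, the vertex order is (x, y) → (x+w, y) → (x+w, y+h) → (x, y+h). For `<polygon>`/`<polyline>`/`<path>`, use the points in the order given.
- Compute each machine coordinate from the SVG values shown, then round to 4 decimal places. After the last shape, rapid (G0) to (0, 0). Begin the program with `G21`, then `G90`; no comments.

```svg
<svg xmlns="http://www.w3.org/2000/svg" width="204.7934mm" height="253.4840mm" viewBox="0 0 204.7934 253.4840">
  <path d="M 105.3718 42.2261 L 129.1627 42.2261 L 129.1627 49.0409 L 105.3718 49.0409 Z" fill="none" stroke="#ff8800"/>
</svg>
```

viewBox `0 0 204.7934 253.4840` with mm width/height → 1 unit = 1 mm. Flip: y_m = 253.4840 − y_svg.

**Shape 1** — `<path>` rectangle, stroke `#ff8800` → score (S468, F2147). Machine vertices: (105.3718,211.2579) → (129.1627,211.2579) → (129.1627,204.4431) → (105.3718,204.4431) → (105.3718,211.2579). Closed: final G1 returns to the first vertex.

G21
G90
G0 X105.3718 Y211.2579
M3 S468
G1 X129.1627 Y211.2579 F2147
G1 X129.1627 Y204.4431
G1 X105.3718 Y204.4431
G1 X105.3718 Y211.2579
M5
G0 X0.0000 Y0.0000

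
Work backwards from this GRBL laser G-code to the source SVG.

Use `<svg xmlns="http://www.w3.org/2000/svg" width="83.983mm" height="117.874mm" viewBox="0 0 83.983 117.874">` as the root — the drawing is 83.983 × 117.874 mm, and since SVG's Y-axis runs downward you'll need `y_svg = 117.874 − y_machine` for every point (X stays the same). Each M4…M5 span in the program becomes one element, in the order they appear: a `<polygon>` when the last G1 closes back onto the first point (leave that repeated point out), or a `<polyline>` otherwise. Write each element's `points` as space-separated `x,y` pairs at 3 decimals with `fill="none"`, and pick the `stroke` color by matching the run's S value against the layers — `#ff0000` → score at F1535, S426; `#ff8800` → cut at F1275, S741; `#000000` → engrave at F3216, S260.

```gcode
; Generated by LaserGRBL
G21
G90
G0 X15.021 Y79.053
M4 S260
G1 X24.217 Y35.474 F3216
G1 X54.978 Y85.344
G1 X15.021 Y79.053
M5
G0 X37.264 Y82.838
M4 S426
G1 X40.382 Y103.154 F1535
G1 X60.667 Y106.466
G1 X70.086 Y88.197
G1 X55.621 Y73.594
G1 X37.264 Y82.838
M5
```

y_svg = 117.874 − y_m.

[1] S260→`#000000` (engrave); closed run; points: 15.021,38.821 24.217,82.400 54.978,32.530

[2] S426→`#ff0000` (score); closed run; points: 37.264,35.036 40.382,14.720 60.667,11.408 70.086,29.677 55.621,44.280

<svg xmlns="http://www.w3.org/2000/svg" width="83.983mm" height="117.874mm" viewBox="0 0 83.983 117.874">
  <polygon points="15.021,38.821 24.217,82.400 54.978,32.530" fill="none" stroke="#000000"/>
  <polygon points="37.264,35.036 40.382,14.720 60.667,11.408 70.086,29.677 55.621,44.280" fill="none" stroke="#ff0000"/>
</svg>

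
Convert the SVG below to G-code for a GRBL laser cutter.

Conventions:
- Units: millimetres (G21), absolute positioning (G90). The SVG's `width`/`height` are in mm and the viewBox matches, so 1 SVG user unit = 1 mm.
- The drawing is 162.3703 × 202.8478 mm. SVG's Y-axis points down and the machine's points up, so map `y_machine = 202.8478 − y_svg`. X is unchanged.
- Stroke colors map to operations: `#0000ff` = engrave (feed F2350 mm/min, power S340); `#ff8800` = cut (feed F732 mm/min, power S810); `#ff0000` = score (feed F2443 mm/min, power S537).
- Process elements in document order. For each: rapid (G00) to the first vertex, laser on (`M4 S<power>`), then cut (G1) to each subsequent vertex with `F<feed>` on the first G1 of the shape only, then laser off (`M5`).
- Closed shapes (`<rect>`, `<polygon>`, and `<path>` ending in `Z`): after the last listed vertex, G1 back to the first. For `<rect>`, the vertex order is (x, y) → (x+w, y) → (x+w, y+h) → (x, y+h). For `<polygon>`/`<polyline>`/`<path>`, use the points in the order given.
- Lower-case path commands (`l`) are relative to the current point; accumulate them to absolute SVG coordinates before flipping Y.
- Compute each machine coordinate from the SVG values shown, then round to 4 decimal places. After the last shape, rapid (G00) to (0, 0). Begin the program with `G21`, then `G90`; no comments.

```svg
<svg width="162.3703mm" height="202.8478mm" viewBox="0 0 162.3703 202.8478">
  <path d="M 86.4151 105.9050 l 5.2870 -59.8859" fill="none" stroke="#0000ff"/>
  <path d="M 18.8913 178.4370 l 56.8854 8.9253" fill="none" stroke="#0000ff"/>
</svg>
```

G21
G90
G00 X86.4151 Y96.9428
M4 S340
G1 X91.7021 Y156.8287 F2350
M5
G00 X18.8913 Y24.4108
M4 S340
G1 X75.7767 Y15.4855 F2350
M5
G00 X0.0000 Y0.0000

viewBox `0 0 162.3703 202.8478` with mm width/height → 1 unit = 1 mm. Flip: y_m = 202.8478 − y_svg.

**Shape 1** — `<path>` line segment, stroke `#0000ff` → engrave (S340, F2350). Machine vertices: (86.4151,96.9428) → (91.7021,156.8287). Open path.

**Shape 2** — `<path>` line segment, stroke `#0000ff` → engrave (S340, F2350). Machine vertices: (18.8913,24.4108) → (75.7767,15.4855). Open path.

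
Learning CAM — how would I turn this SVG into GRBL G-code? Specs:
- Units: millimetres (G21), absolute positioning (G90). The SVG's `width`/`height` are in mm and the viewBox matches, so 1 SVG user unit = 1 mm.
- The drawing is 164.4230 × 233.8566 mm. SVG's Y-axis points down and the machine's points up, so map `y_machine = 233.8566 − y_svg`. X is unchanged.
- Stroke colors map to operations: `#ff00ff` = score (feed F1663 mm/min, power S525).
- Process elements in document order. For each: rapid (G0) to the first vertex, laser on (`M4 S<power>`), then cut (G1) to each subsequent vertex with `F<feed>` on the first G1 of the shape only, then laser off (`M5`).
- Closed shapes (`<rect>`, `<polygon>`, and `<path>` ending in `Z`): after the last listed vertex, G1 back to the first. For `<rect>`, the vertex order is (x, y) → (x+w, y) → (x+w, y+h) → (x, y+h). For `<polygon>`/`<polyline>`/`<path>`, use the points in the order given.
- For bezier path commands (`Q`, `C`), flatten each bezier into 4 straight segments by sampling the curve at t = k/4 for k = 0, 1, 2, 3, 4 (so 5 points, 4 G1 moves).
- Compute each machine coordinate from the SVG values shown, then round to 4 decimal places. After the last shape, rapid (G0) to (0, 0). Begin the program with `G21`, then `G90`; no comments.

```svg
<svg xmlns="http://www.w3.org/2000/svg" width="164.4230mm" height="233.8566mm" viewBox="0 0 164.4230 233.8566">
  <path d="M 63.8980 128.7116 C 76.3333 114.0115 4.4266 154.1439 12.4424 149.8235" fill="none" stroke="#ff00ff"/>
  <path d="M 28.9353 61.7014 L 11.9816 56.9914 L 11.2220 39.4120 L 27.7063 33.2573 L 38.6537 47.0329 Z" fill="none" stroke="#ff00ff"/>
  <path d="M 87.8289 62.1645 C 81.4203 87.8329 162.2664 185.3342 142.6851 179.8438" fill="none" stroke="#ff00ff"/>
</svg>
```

viewBox `0 0 164.4230 233.8566` with mm width/height → 1 unit = 1 mm. Flip: y_m = 233.8566 − y_svg.

**Shape 1** — `<path>` cubic bezier, stroke `#ff00ff` → score (S525, F1663). Control points (SVG): P0=(63.8980,128.7116), P1=(76.3333,114.0115), P2=(4.4266,154.1439), P3=(12.4424,149.8235); sampled at t=k/4. Machine vertices: (63.8980,105.1450) → (59.9770,107.4403) → (39.8275,98.4814) → (18.8494,87.5764) → (12.4424,84.0331). Open path.

**Shape 2** — `<path>` regular polygon, stroke `#ff00ff` → score (S525, F1663). Machine vertices: (28.9353,172.1552) → (11.9816,176.8652) → (11.2220,194.4446) → (27.7063,200.5993) → (38.6537,186.8237) → (28.9353,172.1552). Closed: final G1 returns to the first vertex.

**Shape 3** — `<path>` cubic bezier, stroke `#ff00ff` → score (S525, F1663). Control points (SVG): P0=(87.8289,62.1645), P1=(81.4203,87.8329), P2=(162.2664,185.3342), P3=(142.6851,179.8438); sampled at t=k/4. Machine vertices: (87.8289,171.6921) → (96.4502,141.7038) → (120.1968,101.1679) → (141.4735,66.4743) → (142.6851,54.0128). Open path.

G21
G90
G0 X63.8980 Y105.1450
M4 S525
G1 X59.9770 Y107.4403 F1663
G1 X39.8275 Y98.4814
G1 X18.8494 Y87.5764
G1 X12.4424 Y84.0331
M5
G0 X28.9353 Y172.1552
M4 S525
G1 X11.9816 Y176.8652 F1663
G1 X11.2220 Y194.4446
G1 X27.7063 Y200.5993
G1 X38.6537 Y186.8237
G1 X28.9353 Y172.1552
M5
G0 X87.8289 Y171.6921
M4 S525
G1 X96.4502 Y141.7038 F1663
G1 X120.1968 Y101.1679
G1 X141.4735 Y66.4743
G1 X142.6851 Y54.0128
M5
G0 X0.0000 Y0.0000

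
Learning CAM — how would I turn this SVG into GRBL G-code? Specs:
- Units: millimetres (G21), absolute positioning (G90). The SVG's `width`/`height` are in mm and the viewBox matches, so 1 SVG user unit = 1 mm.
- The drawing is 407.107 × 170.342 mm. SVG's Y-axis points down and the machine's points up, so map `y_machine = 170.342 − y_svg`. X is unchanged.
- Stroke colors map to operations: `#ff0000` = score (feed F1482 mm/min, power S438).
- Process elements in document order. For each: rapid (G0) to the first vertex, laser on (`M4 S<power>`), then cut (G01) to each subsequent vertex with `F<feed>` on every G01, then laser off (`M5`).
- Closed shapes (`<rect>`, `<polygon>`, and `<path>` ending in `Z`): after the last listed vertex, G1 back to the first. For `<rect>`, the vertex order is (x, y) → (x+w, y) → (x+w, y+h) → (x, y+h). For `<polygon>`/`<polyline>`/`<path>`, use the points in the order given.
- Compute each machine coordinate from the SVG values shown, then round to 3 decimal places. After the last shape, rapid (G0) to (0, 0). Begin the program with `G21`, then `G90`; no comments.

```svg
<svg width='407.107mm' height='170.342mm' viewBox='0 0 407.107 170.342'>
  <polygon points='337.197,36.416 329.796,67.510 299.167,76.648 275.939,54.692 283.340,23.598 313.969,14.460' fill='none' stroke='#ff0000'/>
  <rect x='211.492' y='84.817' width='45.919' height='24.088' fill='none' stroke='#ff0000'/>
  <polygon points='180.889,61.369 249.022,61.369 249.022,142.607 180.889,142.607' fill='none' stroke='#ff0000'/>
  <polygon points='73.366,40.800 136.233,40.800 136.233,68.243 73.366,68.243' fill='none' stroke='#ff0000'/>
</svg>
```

G21
G90
G0 X337.197 Y133.926
M4 S438
G01 X329.796 Y102.832 F1482
G01 X299.167 Y93.694 F1482
G01 X275.939 Y115.650 F1482
G01 X283.340 Y146.744 F1482
G01 X313.969 Y155.882 F1482
G01 X337.197 Y133.926 F1482
M5
G0 X211.492 Y85.525
M4 S438
G01 X257.411 Y85.525 F1482
G01 X257.411 Y61.437 F1482
G01 X211.492 Y61.437 F1482
G01 X211.492 Y85.525 F1482
M5
G0 X180.889 Y108.973
M4 S438
G01 X249.022 Y108.973 F1482
G01 X249.022 Y27.735 F1482
G01 X180.889 Y27.735 F1482
G01 X180.889 Y108.973 F1482
M5
G0 X73.366 Y129.542
M4 S438
G01 X136.233 Y129.542 F1482
G01 X136.233 Y102.099 F1482
G01 X73.366 Y102.099 F1482
G01 X73.366 Y129.542 F1482
M5
G0 X0.000 Y0.000

viewBox `0 0 407.107 170.342` with mm width/height → 1 unit = 1 mm. Flip: y_m = 170.342 − y_svg.

**Shape 1** — `<polygon>` regular polygon, stroke `#ff0000` → score (S438, F1482). Machine vertices: (337.197,133.926) → (329.796,102.832) → (299.167,93.694) → (275.939,115.650) → (283.340,146.744) → (313.969,155.882) → (337.197,133.926). Closed: final G1 returns to the first vertex.

**Shape 2** — `<rect>` rectangle, stroke `#ff0000` → score (S438, F1482). Machine vertices: (211.492,85.525) → (257.411,85.525) → (257.411,61.437) → (211.492,61.437) → (211.492,85.525). Closed: final G1 returns to the first vertex.

**Shape 3** — `<polygon>` rectangle, stroke `#ff0000` → score (S438, F1482). Machine vertices: (180.889,108.973) → (249.022,108.973) → (249.022,27.735) → (180.889,27.735) → (180.889,108.973). Closed: final G1 returns to the first vertex.

**Shape 4** — `<polygon>` rectangle, stroke `#ff0000` → score (S438, F1482). Machine vertices: (73.366,129.542) → (136.233,129.542) → (136.233,102.099) → (73.366,102.099) → (73.366,129.542). Closed: final G1 returns to the first vertex.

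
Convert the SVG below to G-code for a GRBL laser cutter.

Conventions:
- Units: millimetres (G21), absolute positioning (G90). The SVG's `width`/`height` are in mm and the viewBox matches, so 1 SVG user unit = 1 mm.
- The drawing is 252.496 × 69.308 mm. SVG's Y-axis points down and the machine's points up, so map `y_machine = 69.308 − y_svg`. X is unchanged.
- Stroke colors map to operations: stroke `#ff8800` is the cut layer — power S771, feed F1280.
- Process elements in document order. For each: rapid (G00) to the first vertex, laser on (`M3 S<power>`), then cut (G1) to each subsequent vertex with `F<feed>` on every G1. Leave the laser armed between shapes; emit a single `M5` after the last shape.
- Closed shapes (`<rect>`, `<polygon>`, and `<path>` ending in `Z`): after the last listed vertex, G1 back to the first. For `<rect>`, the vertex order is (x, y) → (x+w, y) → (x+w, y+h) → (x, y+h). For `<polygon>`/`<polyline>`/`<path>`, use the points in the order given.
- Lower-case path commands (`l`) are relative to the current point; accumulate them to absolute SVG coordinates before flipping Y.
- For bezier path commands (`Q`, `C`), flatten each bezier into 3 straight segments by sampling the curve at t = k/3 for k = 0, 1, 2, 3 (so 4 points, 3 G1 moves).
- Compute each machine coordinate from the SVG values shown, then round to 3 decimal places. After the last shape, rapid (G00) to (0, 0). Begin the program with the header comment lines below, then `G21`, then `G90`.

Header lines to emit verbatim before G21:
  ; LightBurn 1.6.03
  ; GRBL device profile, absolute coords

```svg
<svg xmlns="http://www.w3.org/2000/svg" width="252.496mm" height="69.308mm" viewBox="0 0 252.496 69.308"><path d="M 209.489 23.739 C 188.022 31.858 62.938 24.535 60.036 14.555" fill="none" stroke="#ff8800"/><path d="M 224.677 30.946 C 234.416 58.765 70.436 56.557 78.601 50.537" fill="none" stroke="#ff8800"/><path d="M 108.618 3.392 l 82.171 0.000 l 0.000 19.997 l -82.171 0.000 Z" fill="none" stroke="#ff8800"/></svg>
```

; LightBurn 1.6.03
; GRBL device profile, absolute coords
G21
G90
G00 X209.489 Y45.569
M3 S771
G1 X161.846 Y42.124 F1280
G1 X95.302 Y46.132 F1280
G1 X60.036 Y54.753 F1280
G00 X224.677 Y38.362
M3 S771
G1 X189.319 Y19.581 F1280
G1 X115.008 Y14.993 F1280
G1 X78.601 Y18.771 F1280
G00 X108.618 Y65.916
M3 S771
G1 X190.789 Y65.916 F1280
G1 X190.789 Y45.919 F1280
G1 X108.618 Y45.919 F1280
G1 X108.618 Y65.916 F1280
M5
G00 X0.000 Y0.000

1 u = 1 mm; y_m = 69.308 − y.

[1] `<path>` cubic bezier, #ff8800→cut S771 F1280: (209.489,45.569) → (161.846,42.124) → (95.302,46.132) → (60.036,54.753)

[2] `<path>` cubic bezier, #ff8800→cut S771 F1280: (224.677,38.362) → (189.319,19.581) → (115.008,14.993) → (78.601,18.771)

[3] `<path>` rectangle, #ff8800→cut S771 F1280: (108.618,65.916) → (190.789,65.916) → (190.789,45.919) → (108.618,45.919) → (108.618,65.916) (closed)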